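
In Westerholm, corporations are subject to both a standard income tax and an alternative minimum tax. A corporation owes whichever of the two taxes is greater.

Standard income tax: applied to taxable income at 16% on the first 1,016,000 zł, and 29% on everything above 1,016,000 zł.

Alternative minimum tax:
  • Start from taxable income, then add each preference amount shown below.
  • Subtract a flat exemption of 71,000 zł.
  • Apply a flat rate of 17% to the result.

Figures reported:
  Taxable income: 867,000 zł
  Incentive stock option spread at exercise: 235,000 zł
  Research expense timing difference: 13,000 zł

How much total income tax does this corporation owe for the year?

177,480 zł

Standard income tax:
  867,000 zł × 16% = 138,720 zł

Alternative minimum tax:
  Adjusted income: 867,000 zł + 235,000 zł + 13,000 zł = 1,115,000 zł
  Less exemption 71,000 zł → base 1,044,000 zł
  1,044,000 zł × 17% = 177,480 zł

177,480 zł > 138,720 zł, so the alternative minimum tax is the binding amount.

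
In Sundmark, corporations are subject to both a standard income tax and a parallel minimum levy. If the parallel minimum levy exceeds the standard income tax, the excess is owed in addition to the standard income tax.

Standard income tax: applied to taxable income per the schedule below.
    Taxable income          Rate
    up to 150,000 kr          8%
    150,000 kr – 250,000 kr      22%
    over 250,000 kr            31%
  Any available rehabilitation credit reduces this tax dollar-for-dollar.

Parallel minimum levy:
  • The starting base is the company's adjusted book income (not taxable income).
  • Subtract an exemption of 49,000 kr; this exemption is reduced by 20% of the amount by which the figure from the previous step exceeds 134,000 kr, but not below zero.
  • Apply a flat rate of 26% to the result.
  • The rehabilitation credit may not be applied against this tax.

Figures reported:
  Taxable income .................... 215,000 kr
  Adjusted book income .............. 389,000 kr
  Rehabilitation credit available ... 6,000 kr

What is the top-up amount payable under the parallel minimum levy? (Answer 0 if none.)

80,840 kr

Standard income tax:
  150,000 kr × 8% = 12,000 kr
  65,000 kr × 22% = 14,300 kr
  → 26,300 kr
  Less rehabilitation credit 6,000 kr → 20,300 kr

Parallel minimum levy:
  Base (adjusted book income): 389,000 kr
  Exemption: 20% × (389,000 kr − 134,000 kr) = 51,000 kr ≥ 49,000 kr, so the exemption is fully phased out
  Base: 389,000 kr − 0 kr = 389,000 kr
  389,000 kr × 26% = 101,140 kr

Excess of parallel minimum levy over standard income tax: 101,140 kr − 20,300 kr = 80,840 kr.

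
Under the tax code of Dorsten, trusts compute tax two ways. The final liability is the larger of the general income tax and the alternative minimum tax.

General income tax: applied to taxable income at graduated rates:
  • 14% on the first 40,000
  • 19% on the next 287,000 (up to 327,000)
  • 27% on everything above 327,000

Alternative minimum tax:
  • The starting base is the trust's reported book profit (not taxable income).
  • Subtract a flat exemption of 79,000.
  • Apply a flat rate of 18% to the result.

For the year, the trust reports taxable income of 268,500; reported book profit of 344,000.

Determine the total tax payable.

49,015

General income tax:
  40,000 × 14% = 5,600
  228,500 × 19% = 43,415
  → 49,015

Alternative minimum tax:
  Base (reported book profit): 344,000
  Less exemption 79,000 → base 265,000
  265,000 × 18% = 47,700

49,015 > 47,700, so the general income tax governs.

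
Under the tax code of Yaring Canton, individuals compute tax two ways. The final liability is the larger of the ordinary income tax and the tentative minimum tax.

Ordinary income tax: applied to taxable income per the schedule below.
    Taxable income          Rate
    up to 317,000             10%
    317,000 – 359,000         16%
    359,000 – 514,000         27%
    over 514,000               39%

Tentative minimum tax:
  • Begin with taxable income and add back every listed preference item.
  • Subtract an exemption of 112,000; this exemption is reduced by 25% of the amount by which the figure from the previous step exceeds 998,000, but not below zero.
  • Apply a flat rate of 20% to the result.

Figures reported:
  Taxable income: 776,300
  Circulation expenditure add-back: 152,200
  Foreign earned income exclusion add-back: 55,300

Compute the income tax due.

Tentative minimum tax:
  Adjusted income: 776,300 + 152,200 + 55,300 = 983,800
  Exemption: 983,800 ≤ 998,000, so full 112,000 applies
  Base: 983,800 − 112,000 = 871,800
  871,800 × 20% = 174,360

Ordinary income tax:
  317,000 × 10% = 31,700
  42,000 × 16% = 6,720
  155,000 × 27% = 41,850
  262,300 × 39% = 102,297
  → 182,567

182,567 > 174,360, so the ordinary income tax governs.

182,567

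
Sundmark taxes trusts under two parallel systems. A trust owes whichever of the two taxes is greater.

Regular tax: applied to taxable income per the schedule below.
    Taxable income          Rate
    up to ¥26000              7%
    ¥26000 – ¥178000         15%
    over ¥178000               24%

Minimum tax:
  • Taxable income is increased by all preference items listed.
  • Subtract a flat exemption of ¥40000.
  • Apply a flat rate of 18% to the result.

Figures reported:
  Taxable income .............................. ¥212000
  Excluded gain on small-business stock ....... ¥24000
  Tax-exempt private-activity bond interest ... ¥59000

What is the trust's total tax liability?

¥45900

Minimum tax:
  Adjusted income: ¥212000 + ¥24000 + ¥59000 = ¥295000
  Less exemption ¥40000 → base ¥255000
  ¥255000 × 18% = ¥45900

Regular tax:
  ¥26000 × 7% = ¥1820
  ¥152000 × 15% = ¥22800
  ¥34000 × 24% = ¥8160
  → ¥32780

¥45900 > ¥32780, so the minimum tax is the binding amount.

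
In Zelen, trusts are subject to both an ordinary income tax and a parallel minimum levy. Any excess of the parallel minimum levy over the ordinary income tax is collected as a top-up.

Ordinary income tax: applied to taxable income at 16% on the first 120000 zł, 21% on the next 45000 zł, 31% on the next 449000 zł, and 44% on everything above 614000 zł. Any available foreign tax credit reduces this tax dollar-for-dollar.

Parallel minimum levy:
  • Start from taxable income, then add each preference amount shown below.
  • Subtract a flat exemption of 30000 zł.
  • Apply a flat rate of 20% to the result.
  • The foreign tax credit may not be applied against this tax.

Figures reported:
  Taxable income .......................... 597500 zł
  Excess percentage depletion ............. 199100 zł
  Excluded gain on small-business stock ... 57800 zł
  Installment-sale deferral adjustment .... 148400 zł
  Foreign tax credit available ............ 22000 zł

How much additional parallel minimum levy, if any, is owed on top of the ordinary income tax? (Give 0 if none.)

Parallel minimum levy:
  Adjusted income: 597500 zł + 199100 zł + 57800 zł + 148400 zł = 1002800 zł
  Less exemption 30000 zł → base 972800 zł
  972800 zł × 20% = 194560 zł

Ordinary income tax:
  120000 zł × 16% = 19200 zł
  45000 zł × 21% = 9450 zł
  432500 zł × 31% = 134075 zł
  → 162725 zł
  Less foreign tax credit 22000 zł → 140725 zł

Excess of parallel minimum levy over ordinary income tax: 194560 zł − 140725 zł = 53835 zł.

53835 zł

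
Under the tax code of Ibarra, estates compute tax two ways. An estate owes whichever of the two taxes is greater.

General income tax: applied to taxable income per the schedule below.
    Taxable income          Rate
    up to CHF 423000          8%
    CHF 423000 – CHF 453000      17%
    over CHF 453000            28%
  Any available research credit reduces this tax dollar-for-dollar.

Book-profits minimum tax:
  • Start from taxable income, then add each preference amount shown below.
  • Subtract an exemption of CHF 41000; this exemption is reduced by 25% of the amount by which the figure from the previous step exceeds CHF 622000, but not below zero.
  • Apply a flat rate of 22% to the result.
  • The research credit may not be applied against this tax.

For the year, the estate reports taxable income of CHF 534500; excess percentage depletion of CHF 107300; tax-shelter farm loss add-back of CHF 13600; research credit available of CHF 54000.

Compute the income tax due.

General income tax:
  CHF 423000 × 8% = CHF 33840
  CHF 30000 × 17% = CHF 5100
  CHF 81500 × 28% = CHF 22820
  → CHF 61760
  Less research credit CHF 54000 → CHF 7760

Book-profits minimum tax:
  Adjusted income: CHF 534500 + CHF 107300 + CHF 13600 = CHF 655400
  Exemption: CHF 41000 − 25% × (CHF 655400 − CHF 622000) = CHF 41000 − CHF 8350 = CHF 32650
  Base: CHF 655400 − CHF 32650 = CHF 622750
  CHF 622750 × 22% = CHF 137005

CHF 137005 > CHF 7760, so the book-profits minimum tax is the binding amount.

CHF 137005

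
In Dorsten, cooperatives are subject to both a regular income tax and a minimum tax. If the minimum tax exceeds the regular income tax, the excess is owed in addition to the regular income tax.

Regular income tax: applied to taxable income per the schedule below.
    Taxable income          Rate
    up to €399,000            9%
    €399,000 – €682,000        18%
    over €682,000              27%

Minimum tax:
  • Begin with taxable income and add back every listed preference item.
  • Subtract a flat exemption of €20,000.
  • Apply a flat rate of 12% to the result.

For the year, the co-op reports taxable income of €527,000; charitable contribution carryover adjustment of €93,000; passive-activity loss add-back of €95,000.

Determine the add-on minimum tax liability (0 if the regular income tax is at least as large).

€24,450

Minimum tax:
  Adjusted income: €527,000 + €93,000 + €95,000 = €715,000
  Less exemption €20,000 → base €695,000
  €695,000 × 12% = €83,400

Regular income tax:
  €399,000 × 9% = €35,910
  €128,000 × 18% = €23,040
  → €58,950

Excess of minimum tax over regular income tax: €83,400 − €58,950 = €24,450.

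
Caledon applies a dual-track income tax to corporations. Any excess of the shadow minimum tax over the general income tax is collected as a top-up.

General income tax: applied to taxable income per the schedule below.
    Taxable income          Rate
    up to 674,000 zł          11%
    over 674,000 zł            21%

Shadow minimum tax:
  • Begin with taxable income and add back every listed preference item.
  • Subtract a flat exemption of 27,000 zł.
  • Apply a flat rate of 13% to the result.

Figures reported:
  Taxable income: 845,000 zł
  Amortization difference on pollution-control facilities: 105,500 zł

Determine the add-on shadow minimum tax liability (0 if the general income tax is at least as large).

General income tax:
  674,000 zł × 11% = 74,140 zł
  171,000 zł × 21% = 35,910 zł
  → 110,050 zł

Shadow minimum tax:
  Adjusted income: 845,000 zł + 105,500 zł = 950,500 zł
  Less exemption 27,000 zł → base 923,500 zł
  923,500 zł × 13% = 120,055 zł

Excess of shadow minimum tax over general income tax: 120,055 zł − 110,050 zł = 10,005 zł.

10,005 zł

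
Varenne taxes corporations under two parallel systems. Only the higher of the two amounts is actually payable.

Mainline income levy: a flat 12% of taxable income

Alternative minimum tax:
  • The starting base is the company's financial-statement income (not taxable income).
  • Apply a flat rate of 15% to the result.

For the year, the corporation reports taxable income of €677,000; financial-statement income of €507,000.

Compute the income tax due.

Mainline income levy:
  €677,000 × 12% = €81,240

Alternative minimum tax:
  Base (financial-statement income): €507,000
  €507,000 × 15% = €76,050

€81,240 > €76,050, so the mainline income levy governs.

€81,240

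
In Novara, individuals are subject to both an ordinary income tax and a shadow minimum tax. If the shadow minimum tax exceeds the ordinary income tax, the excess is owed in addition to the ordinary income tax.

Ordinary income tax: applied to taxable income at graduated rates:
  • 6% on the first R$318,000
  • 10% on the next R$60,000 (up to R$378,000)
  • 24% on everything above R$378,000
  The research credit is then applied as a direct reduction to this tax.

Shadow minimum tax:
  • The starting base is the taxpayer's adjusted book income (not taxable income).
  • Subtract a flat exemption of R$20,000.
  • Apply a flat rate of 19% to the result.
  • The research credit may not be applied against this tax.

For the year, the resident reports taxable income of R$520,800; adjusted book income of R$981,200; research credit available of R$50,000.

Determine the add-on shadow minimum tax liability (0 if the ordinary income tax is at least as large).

Ordinary income tax:
  R$318,000 × 6% = R$19,080
  R$60,000 × 10% = R$6,000
  R$142,800 × 24% = R$34,272
  → R$59,352
  Less research credit R$50,000 → R$9,352

Shadow minimum tax:
  Base (adjusted book income): R$981,200
  Less exemption R$20,000 → base R$961,200
  R$961,200 × 19% = R$182,628

Excess of shadow minimum tax over ordinary income tax: R$182,628 − R$9,352 = R$173,276.

R$173,276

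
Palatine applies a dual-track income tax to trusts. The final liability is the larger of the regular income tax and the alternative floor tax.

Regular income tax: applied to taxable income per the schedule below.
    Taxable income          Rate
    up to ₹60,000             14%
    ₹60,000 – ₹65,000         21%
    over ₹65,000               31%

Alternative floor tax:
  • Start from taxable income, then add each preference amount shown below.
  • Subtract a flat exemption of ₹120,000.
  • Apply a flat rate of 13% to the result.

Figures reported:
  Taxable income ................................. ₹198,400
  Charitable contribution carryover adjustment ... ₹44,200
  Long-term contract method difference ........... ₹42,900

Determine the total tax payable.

Regular income tax:
  ₹60,000 × 14% = ₹8,400
  ₹5,000 × 21% = ₹1,050
  ₹133,400 × 31% = ₹41,354
  → ₹50,804

Alternative floor tax:
  Adjusted income: ₹198,400 + ₹44,200 + ₹42,900 = ₹285,500
  Less exemption ₹120,000 → base ₹165,500
  ₹165,500 × 13% = ₹21,515

₹50,804 > ₹21,515, so the regular income tax governs.

₹50,804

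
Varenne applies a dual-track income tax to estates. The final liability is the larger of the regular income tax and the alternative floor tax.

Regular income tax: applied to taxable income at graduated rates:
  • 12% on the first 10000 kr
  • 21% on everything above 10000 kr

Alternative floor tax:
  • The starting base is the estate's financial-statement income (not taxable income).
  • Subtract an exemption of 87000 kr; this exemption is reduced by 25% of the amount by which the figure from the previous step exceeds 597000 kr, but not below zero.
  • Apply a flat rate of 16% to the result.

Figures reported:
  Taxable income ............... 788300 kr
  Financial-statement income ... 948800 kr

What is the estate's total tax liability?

Regular income tax:
  10000 kr × 12% = 1200 kr
  778300 kr × 21% = 163443 kr
  → 164643 kr

Alternative floor tax:
  Base (financial-statement income): 948800 kr
  Exemption: 25% × (948800 kr − 597000 kr) = 87950 kr ≥ 87000 kr, so the exemption is fully phased out
  Base: 948800 kr − 0 kr = 948800 kr
  948800 kr × 16% = 151808 kr

164643 kr > 151808 kr, so the regular income tax governs.

164643 kr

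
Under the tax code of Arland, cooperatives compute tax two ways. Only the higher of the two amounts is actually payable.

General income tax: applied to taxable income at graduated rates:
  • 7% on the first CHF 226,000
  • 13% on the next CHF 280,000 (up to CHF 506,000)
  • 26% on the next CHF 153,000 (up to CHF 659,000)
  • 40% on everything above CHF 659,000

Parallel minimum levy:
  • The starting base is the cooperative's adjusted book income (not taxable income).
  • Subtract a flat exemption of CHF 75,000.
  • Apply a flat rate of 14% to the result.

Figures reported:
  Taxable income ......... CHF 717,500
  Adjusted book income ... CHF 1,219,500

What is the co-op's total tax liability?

Parallel minimum levy:
  Base (adjusted book income): CHF 1,219,500
  Less exemption CHF 75,000 → base CHF 1,144,500
  CHF 1,144,500 × 14% = CHF 160,230

General income tax:
  CHF 226,000 × 7% = CHF 15,820
  CHF 280,000 × 13% = CHF 36,400
  CHF 153,000 × 26% = CHF 39,780
  CHF 58,500 × 40% = CHF 23,400
  → CHF 115,400

CHF 160,230 > CHF 115,400, so the parallel minimum levy is the binding amount.

CHF 160,230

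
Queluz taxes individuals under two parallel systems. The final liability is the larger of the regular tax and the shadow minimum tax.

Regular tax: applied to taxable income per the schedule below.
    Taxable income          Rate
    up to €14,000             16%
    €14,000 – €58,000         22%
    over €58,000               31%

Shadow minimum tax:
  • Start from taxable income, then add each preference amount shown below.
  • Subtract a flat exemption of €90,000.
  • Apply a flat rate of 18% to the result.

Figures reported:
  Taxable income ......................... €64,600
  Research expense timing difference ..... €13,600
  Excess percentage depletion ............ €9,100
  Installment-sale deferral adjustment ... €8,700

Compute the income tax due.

Shadow minimum tax:
  Adjusted income: €64,600 + €13,600 + €9,100 + €8,700 = €96,000
  Less exemption €90,000 → base €6,000
  €6,000 × 18% = €1,080

Regular tax:
  €14,000 × 16% = €2,240
  €44,000 × 22% = €9,680
  €6,600 × 31% = €2,046
  → €13,966

€13,966 > €1,080, so the regular tax governs.

€13,966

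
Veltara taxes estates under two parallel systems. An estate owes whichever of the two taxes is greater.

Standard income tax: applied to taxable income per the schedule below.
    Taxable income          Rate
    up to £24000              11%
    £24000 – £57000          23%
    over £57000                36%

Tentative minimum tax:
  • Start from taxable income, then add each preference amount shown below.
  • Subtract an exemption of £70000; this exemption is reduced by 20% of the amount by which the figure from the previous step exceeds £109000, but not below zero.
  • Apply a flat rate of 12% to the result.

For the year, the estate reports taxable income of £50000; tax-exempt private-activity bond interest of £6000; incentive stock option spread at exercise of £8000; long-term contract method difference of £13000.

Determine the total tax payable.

£8620

Standard income tax:
  £24000 × 11% = £2640
  £26000 × 23% = £5980
  → £8620

Tentative minimum tax:
  Adjusted income: £50000 + £6000 + £8000 + £13000 = £77000
  Exemption: £77000 ≤ £109000, so full £70000 applies
  Base: £77000 − £70000 = £7000
  £7000 × 12% = £840

£8620 > £840, so the standard income tax governs.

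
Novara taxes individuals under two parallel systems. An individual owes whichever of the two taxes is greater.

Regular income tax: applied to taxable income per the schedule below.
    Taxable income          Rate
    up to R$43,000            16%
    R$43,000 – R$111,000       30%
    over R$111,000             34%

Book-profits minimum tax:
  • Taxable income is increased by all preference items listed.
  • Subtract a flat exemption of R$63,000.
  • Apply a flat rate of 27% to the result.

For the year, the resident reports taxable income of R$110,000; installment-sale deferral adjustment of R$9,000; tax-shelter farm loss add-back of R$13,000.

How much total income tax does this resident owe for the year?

Book-profits minimum tax:
  Adjusted income: R$110,000 + R$9,000 + R$13,000 = R$132,000
  Less exemption R$63,000 → base R$69,000
  R$69,000 × 27% = R$18,630

Regular income tax:
  R$43,000 × 16% = R$6,880
  R$67,000 × 30% = R$20,100
  → R$26,980

R$26,980 > R$18,630, so the regular income tax governs.

R$26,980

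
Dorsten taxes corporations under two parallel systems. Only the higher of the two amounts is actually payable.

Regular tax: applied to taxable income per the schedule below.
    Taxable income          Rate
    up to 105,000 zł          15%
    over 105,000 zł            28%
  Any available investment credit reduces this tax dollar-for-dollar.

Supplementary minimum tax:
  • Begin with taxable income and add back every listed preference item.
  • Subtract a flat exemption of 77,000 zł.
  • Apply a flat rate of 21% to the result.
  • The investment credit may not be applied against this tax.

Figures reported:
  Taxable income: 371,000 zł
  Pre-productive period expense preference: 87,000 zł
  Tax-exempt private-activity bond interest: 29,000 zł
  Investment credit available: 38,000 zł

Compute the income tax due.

86,100 zł

Regular tax:
  105,000 zł × 15% = 15,750 zł
  266,000 zł × 28% = 74,480 zł
  → 90,230 zł
  Less investment credit 38,000 zł → 52,230 zł

Supplementary minimum tax:
  Adjusted income: 371,000 zł + 87,000 zł + 29,000 zł = 487,000 zł
  Less exemption 77,000 zł → base 410,000 zł
  410,000 zł × 21% = 86,100 zł

86,100 zł > 52,230 zł, so the supplementary minimum tax is the binding amount.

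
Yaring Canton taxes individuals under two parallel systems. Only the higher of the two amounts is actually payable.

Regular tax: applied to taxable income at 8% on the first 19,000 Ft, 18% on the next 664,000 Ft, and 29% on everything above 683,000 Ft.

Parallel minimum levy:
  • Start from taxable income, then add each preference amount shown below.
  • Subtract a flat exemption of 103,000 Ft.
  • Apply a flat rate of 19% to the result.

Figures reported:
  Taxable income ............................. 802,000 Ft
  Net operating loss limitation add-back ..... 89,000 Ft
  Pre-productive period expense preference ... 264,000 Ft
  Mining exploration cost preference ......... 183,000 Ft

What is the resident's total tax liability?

234,650 Ft

Parallel minimum levy:
  Adjusted income: 802,000 Ft + 89,000 Ft + 264,000 Ft + 183,000 Ft = 1,338,000 Ft
  Less exemption 103,000 Ft → base 1,235,000 Ft
  1,235,000 Ft × 19% = 234,650 Ft

Regular tax:
  19,000 Ft × 8% = 1,520 Ft
  664,000 Ft × 18% = 119,520 Ft
  119,000 Ft × 29% = 34,510 Ft
  → 155,550 Ft

234,650 Ft > 155,550 Ft, so the parallel minimum levy is the binding amount.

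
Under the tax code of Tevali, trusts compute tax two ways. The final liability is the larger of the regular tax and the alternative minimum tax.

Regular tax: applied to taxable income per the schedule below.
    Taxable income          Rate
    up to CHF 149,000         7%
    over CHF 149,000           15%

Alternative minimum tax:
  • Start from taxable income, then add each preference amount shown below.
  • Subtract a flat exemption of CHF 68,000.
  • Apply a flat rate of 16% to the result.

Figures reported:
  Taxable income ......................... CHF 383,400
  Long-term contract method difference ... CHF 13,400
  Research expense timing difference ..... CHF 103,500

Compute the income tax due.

CHF 69,168

Alternative minimum tax:
  Adjusted income: CHF 383,400 + CHF 13,400 + CHF 103,500 = CHF 500,300
  Less exemption CHF 68,000 → base CHF 432,300
  CHF 432,300 × 16% = CHF 69,168

Regular tax:
  CHF 149,000 × 7% = CHF 10,430
  CHF 234,400 × 15% = CHF 35,160
  → CHF 45,590

CHF 69,168 > CHF 45,590, so the alternative minimum tax is the binding amount.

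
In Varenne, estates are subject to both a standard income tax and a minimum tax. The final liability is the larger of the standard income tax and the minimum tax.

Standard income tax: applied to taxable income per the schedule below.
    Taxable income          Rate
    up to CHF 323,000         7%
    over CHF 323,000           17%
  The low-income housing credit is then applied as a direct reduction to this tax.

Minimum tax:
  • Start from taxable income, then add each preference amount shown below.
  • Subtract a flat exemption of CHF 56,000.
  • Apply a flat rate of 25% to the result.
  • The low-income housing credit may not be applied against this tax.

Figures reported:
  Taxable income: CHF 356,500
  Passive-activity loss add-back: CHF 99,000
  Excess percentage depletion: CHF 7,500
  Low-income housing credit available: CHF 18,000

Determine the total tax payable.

Standard income tax:
  CHF 323,000 × 7% = CHF 22,610
  CHF 33,500 × 17% = CHF 5,695
  → CHF 28,305
  Less low-income housing credit CHF 18,000 → CHF 10,305

Minimum tax:
  Adjusted income: CHF 356,500 + CHF 99,000 + CHF 7,500 = CHF 463,000
  Less exemption CHF 56,000 → base CHF 407,000
  CHF 407,000 × 25% = CHF 101,750

CHF 101,750 > CHF 10,305, so the minimum tax is the binding amount.

CHF 101,750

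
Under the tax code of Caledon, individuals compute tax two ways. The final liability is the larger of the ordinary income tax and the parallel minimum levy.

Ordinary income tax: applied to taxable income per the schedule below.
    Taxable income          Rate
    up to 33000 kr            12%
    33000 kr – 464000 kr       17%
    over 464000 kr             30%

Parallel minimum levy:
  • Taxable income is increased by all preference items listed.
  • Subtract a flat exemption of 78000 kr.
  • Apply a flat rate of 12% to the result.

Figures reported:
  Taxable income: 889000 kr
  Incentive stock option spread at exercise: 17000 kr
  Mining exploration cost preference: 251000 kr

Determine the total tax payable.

204730 kr

Parallel minimum levy:
  Adjusted income: 889000 kr + 17000 kr + 251000 kr = 1157000 kr
  Less exemption 78000 kr → base 1079000 kr
  1079000 kr × 12% = 129480 kr

Ordinary income tax:
  33000 kr × 12% = 3960 kr
  431000 kr × 17% = 73270 kr
  425000 kr × 30% = 127500 kr
  → 204730 kr

204730 kr > 129480 kr, so the ordinary income tax governs.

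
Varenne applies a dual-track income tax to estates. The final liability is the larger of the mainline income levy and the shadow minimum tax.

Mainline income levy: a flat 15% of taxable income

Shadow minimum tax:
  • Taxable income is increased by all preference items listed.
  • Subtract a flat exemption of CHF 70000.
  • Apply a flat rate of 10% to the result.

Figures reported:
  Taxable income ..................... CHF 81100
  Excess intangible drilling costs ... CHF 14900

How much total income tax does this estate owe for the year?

Shadow minimum tax:
  Adjusted income: CHF 81100 + CHF 14900 = CHF 96000
  Less exemption CHF 70000 → base CHF 26000
  CHF 26000 × 10% = CHF 2600

Mainline income levy:
  CHF 81100 × 15% = CHF 12165

CHF 12165 > CHF 2600, so the mainline income levy governs.

CHF 12165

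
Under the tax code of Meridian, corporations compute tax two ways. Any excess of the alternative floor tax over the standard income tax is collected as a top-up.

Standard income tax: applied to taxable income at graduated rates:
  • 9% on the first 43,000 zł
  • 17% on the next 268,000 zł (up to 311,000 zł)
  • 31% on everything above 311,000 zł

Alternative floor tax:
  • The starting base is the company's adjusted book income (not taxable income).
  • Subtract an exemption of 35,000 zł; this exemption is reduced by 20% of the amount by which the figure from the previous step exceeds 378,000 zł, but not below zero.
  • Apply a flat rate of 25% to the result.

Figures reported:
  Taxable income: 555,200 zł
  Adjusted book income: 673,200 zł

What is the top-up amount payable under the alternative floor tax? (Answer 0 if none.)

Alternative floor tax:
  Base (adjusted book income): 673,200 zł
  Exemption: 20% × (673,200 zł − 378,000 zł) = 59,040 zł ≥ 35,000 zł, so the exemption is fully phased out
  Base: 673,200 zł − 0 zł = 673,200 zł
  673,200 zł × 25% = 168,300 zł

Standard income tax:
  43,000 zł × 9% = 3,870 zł
  268,000 zł × 17% = 45,560 zł
  244,200 zł × 31% = 75,702 zł
  → 125,132 zł

Excess of alternative floor tax over standard income tax: 168,300 zł − 125,132 zł = 43,168 zł.

43,168 zł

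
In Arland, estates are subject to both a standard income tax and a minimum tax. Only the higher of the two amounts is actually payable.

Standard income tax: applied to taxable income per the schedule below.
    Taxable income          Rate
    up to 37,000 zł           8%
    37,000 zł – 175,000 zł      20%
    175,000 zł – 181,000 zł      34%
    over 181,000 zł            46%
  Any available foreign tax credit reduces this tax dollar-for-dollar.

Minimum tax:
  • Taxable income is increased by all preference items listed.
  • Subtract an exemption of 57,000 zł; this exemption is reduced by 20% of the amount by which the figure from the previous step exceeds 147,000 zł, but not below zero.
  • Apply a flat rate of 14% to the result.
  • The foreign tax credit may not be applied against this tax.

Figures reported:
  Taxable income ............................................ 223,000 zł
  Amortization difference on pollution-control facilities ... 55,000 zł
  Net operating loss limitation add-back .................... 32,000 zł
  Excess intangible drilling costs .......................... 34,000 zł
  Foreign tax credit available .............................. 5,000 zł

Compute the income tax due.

46,920 zł

Standard income tax:
  37,000 zł × 8% = 2,960 zł
  138,000 zł × 20% = 27,600 zł
  6,000 zł × 34% = 2,040 zł
  42,000 zł × 46% = 19,320 zł
  → 51,920 zł
  Less foreign tax credit 5,000 zł → 46,920 zł

Minimum tax:
  Adjusted income: 223,000 zł + 55,000 zł + 32,000 zł + 34,000 zł = 344,000 zł
  Exemption: 57,000 zł − 20% × (344,000 zł − 147,000 zł) = 57,000 zł − 39,400 zł = 17,600 zł
  Base: 344,000 zł − 17,600 zł = 326,400 zł
  326,400 zł × 14% = 45,696 zł

46,920 zł > 45,696 zł, so the standard income tax governs.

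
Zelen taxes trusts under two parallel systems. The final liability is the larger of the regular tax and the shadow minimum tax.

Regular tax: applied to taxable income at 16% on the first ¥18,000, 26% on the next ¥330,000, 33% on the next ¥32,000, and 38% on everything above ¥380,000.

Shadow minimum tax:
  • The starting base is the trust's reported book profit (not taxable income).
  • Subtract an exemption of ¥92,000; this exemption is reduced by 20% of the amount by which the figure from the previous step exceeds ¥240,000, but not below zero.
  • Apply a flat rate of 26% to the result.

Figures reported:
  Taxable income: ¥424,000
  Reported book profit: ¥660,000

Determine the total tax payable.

¥169,520

Shadow minimum tax:
  Base (reported book profit): ¥660,000
  Exemption: ¥92,000 − 20% × (¥660,000 − ¥240,000) = ¥92,000 − ¥84,000 = ¥8,000
  Base: ¥660,000 − ¥8,000 = ¥652,000
  ¥652,000 × 26% = ¥169,520

Regular tax:
  ¥18,000 × 16% = ¥2,880
  ¥330,000 × 26% = ¥85,800
  ¥32,000 × 33% = ¥10,560
  ¥44,000 × 38% = ¥16,720
  → ¥115,960

¥169,520 > ¥115,960, so the shadow minimum tax is the binding amount.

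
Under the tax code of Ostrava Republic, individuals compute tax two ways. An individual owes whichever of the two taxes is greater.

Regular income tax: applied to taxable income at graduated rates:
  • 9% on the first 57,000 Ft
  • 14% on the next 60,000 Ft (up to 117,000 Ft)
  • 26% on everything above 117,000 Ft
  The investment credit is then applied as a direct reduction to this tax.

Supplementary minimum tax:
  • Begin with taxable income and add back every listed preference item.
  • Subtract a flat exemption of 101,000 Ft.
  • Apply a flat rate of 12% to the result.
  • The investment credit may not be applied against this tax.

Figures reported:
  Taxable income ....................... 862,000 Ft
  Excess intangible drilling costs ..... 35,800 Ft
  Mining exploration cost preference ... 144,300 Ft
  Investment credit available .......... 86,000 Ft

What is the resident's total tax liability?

121,230 Ft

Supplementary minimum tax:
  Adjusted income: 862,000 Ft + 35,800 Ft + 144,300 Ft = 1,042,100 Ft
  Less exemption 101,000 Ft → base 941,100 Ft
  941,100 Ft × 12% = 112,932 Ft

Regular income tax:
  57,000 Ft × 9% = 5,130 Ft
  60,000 Ft × 14% = 8,400 Ft
  745,000 Ft × 26% = 193,700 Ft
  → 207,230 Ft
  Less investment credit 86,000 Ft → 121,230 Ft

121,230 Ft > 112,932 Ft, so the regular income tax governs.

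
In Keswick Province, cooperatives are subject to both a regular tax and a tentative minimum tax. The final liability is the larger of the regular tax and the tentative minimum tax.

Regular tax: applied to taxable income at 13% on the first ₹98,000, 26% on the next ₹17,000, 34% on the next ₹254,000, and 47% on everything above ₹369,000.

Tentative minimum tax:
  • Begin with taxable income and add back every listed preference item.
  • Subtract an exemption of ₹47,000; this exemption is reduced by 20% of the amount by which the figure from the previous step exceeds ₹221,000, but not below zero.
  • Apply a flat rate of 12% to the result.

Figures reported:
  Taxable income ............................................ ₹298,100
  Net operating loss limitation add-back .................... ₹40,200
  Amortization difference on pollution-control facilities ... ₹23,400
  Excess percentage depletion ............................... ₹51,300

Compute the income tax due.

Tentative minimum tax:
  Adjusted income: ₹298,100 + ₹40,200 + ₹23,400 + ₹51,300 = ₹413,000
  Exemption: ₹47,000 − 20% × (₹413,000 − ₹221,000) = ₹47,000 − ₹38,400 = ₹8,600
  Base: ₹413,000 − ₹8,600 = ₹404,400
  ₹404,400 × 12% = ₹48,528

Regular tax:
  ₹98,000 × 13% = ₹12,740
  ₹17,000 × 26% = ₹4,420
  ₹183,100 × 34% = ₹62,254
  → ₹79,414

₹79,414 > ₹48,528, so the regular tax governs.

₹79,414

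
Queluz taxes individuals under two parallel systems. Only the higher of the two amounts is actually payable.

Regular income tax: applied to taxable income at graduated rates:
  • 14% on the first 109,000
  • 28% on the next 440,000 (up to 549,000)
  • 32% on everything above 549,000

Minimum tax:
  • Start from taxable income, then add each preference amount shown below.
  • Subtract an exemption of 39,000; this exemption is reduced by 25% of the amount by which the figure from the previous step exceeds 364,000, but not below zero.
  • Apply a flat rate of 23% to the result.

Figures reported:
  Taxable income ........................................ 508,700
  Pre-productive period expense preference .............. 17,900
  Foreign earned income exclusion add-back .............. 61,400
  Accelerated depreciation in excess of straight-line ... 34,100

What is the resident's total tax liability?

143,083

Regular income tax:
  109,000 × 14% = 15,260
  399,700 × 28% = 111,916
  → 127,176

Minimum tax:
  Adjusted income: 508,700 + 17,900 + 61,400 + 34,100 = 622,100
  Exemption: 25% × (622,100 − 364,000) = 64,525 ≥ 39,000, so the exemption is fully phased out
  Base: 622,100 − 0 = 622,100
  622,100 × 23% = 143,083

143,083 > 127,176, so the minimum tax is the binding amount.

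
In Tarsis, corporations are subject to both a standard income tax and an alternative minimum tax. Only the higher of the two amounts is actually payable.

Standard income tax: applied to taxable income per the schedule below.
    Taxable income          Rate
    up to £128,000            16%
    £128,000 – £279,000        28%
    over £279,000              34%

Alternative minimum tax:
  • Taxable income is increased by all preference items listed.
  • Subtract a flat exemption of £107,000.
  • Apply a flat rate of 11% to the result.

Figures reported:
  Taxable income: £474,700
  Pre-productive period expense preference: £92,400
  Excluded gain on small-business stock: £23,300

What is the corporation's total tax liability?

Alternative minimum tax:
  Adjusted income: £474,700 + £92,400 + £23,300 = £590,400
  Less exemption £107,000 → base £483,400
  £483,400 × 11% = £53,174

Standard income tax:
  £128,000 × 16% = £20,480
  £151,000 × 28% = £42,280
  £195,700 × 34% = £66,538
  → £129,298

£129,298 > £53,174, so the standard income tax governs.

£129,298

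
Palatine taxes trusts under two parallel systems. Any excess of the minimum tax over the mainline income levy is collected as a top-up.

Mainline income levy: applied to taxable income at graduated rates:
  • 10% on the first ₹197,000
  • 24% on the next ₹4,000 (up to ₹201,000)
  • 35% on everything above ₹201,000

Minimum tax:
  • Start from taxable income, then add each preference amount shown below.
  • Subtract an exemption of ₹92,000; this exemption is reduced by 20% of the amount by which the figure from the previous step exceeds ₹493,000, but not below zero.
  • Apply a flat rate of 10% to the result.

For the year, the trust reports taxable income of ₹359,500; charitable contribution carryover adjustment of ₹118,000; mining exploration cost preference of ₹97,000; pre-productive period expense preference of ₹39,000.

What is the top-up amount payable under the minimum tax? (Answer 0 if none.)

₹0

Mainline income levy:
  ₹197,000 × 10% = ₹19,700
  ₹4,000 × 24% = ₹960
  ₹158,500 × 35% = ₹55,475
  → ₹76,135

Minimum tax:
  Adjusted income: ₹359,500 + ₹118,000 + ₹97,000 + ₹39,000 = ₹613,500
  Exemption: ₹92,000 − 20% × (₹613,500 − ₹493,000) = ₹92,000 − ₹24,100 = ₹67,900
  Base: ₹613,500 − ₹67,900 = ₹545,600
  ₹545,600 × 10% = ₹54,560

₹54,560 ≤ ₹76,135, so no add-on is due.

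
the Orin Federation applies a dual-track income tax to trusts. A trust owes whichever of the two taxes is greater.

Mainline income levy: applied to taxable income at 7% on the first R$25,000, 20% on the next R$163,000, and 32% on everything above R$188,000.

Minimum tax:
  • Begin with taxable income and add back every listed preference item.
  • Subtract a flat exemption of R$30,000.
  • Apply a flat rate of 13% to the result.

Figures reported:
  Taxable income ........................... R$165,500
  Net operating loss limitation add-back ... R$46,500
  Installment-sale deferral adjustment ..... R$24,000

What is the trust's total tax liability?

Minimum tax:
  Adjusted income: R$165,500 + R$46,500 + R$24,000 = R$236,000
  Less exemption R$30,000 → base R$206,000
  R$206,000 × 13% = R$26,780

Mainline income levy:
  R$25,000 × 7% = R$1,750
  R$140,500 × 20% = R$28,100
  → R$29,850

R$29,850 > R$26,780, so the mainline income levy governs.

R$29,850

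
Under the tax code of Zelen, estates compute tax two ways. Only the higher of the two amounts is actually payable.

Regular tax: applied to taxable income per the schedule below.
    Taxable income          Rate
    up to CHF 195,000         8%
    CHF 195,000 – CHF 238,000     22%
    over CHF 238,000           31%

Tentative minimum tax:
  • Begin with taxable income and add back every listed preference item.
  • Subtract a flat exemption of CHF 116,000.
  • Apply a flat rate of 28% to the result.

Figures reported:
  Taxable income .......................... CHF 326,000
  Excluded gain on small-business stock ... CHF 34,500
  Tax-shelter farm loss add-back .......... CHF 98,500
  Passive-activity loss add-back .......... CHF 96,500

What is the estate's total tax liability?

Tentative minimum tax:
  Adjusted income: CHF 326,000 + CHF 34,500 + CHF 98,500 + CHF 96,500 = CHF 555,500
  Less exemption CHF 116,000 → base CHF 439,500
  CHF 439,500 × 28% = CHF 123,060

Regular tax:
  CHF 195,000 × 8% = CHF 15,600
  CHF 43,000 × 22% = CHF 9,460
  CHF 88,000 × 31% = CHF 27,280
  → CHF 52,340

CHF 123,060 > CHF 52,340, so the tentative minimum tax is the binding amount.

CHF 123,060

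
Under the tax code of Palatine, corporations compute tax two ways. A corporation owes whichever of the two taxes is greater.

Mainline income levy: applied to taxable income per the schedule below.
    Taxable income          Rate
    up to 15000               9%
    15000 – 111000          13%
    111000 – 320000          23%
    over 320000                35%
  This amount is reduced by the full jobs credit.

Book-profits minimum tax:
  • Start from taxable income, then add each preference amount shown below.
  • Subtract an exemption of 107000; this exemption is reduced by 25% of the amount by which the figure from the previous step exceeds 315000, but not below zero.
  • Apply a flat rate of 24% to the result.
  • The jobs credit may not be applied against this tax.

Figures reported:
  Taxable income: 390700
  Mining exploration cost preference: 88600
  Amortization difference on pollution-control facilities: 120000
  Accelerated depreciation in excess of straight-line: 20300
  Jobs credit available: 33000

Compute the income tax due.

Book-profits minimum tax:
  Adjusted income: 390700 + 88600 + 120000 + 20300 = 619600
  Exemption: 107000 − 25% × (619600 − 315000) = 107000 − 76150 = 30850
  Base: 619600 − 30850 = 588750
  588750 × 24% = 141300

Mainline income levy:
  15000 × 9% = 1350
  96000 × 13% = 12480
  209000 × 23% = 48070
  70700 × 35% = 24745
  → 86645
  Less jobs credit 33000 → 53645

141300 > 53645, so the book-profits minimum tax is the binding amount.

141300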